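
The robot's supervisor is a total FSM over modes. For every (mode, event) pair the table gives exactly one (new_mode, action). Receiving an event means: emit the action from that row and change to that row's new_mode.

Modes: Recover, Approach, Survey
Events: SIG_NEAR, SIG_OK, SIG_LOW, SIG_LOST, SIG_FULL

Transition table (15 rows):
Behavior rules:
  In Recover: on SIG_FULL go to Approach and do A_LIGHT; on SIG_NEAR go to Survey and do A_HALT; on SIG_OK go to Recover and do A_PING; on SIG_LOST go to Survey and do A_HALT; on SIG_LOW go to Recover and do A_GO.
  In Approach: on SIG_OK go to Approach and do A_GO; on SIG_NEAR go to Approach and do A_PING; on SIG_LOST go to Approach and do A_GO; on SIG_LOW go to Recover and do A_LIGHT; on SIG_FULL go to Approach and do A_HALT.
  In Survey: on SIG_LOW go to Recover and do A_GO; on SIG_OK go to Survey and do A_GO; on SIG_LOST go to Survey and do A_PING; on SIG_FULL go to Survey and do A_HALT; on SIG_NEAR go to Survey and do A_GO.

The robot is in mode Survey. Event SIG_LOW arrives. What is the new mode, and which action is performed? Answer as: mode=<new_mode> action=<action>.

mode=Recover action=A_GO

current mode = Survey; filter table to that mode:
  (Survey, SIG_LOW) → (Recover, A_GO)  ← event matches
  (Survey, SIG_OK) → (Survey, A_GO)
  (Survey, SIG_LOST) → (Survey, A_PING)
  (Survey, SIG_FULL) → (Survey, A_HALT)
  (Survey, SIG_NEAR) → (Survey, A_GO)
event = SIG_LOW selects (Recover, A_GO)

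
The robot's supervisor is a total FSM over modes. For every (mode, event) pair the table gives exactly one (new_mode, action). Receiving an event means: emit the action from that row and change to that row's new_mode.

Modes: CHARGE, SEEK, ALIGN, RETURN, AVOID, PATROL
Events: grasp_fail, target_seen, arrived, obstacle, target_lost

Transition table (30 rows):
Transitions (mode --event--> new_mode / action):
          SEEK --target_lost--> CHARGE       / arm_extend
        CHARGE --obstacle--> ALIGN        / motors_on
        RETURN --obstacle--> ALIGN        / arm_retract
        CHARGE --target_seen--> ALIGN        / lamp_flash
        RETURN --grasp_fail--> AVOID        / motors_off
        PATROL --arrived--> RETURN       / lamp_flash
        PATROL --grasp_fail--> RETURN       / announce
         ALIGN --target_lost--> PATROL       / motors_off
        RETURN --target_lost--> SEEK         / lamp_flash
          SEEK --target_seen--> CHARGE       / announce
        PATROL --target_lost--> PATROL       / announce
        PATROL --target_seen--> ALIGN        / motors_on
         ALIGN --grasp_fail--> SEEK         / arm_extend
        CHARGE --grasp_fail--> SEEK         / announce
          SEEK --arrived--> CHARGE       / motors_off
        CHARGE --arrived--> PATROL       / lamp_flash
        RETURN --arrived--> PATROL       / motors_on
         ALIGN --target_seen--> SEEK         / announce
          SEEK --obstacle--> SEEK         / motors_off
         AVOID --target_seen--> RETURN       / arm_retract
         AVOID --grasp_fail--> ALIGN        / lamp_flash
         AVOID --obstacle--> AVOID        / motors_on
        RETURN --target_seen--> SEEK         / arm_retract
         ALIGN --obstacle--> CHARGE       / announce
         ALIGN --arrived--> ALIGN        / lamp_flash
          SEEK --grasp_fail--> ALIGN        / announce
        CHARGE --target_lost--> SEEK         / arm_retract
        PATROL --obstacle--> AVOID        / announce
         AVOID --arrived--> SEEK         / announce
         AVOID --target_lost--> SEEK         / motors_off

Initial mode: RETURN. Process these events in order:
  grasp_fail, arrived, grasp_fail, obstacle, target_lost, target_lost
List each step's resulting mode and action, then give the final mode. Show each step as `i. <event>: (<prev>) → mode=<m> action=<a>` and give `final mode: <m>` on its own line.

1. grasp_fail: (RETURN) → mode=AVOID action=motors_off
2. arrived: (AVOID) → mode=SEEK action=announce
3. grasp_fail: (SEEK) → mode=ALIGN action=announce
4. obstacle: (ALIGN) → mode=CHARGE action=announce
5. target_lost: (CHARGE) → mode=SEEK action=arm_retract
6. target_lost: (SEEK) → mode=CHARGE action=arm_extend

final mode: CHARGE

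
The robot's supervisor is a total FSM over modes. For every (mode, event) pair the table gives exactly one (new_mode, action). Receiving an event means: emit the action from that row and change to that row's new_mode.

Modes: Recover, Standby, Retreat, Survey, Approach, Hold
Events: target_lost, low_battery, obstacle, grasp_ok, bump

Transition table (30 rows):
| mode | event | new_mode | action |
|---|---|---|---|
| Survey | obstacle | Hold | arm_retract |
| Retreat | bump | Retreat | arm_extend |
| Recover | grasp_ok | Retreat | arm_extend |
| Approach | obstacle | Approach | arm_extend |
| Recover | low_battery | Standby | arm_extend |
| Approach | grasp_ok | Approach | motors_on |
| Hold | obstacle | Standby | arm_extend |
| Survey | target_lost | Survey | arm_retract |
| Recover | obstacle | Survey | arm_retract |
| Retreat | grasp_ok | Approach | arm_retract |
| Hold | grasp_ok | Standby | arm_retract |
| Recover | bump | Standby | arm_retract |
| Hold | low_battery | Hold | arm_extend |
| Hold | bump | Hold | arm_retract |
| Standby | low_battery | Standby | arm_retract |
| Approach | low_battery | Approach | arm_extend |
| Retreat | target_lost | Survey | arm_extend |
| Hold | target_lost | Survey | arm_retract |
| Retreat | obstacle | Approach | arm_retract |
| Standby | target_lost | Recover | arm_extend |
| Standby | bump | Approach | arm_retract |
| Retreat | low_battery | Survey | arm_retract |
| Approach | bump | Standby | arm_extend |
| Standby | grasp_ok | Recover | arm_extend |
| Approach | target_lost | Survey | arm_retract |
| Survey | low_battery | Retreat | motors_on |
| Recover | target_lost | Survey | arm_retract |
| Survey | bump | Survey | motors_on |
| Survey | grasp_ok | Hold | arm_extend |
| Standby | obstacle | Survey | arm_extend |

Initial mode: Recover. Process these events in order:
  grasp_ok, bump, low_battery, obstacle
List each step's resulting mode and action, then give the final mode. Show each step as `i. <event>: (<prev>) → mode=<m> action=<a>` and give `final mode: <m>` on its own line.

final mode: Hold

1. grasp_ok: (Recover) → mode=Retreat action=arm_extend
2. bump: (Retreat) → mode=Retreat action=arm_extend
3. low_battery: (Retreat) → mode=Survey action=arm_retract
4. obstacle: (Survey) → mode=Hold action=arm_retract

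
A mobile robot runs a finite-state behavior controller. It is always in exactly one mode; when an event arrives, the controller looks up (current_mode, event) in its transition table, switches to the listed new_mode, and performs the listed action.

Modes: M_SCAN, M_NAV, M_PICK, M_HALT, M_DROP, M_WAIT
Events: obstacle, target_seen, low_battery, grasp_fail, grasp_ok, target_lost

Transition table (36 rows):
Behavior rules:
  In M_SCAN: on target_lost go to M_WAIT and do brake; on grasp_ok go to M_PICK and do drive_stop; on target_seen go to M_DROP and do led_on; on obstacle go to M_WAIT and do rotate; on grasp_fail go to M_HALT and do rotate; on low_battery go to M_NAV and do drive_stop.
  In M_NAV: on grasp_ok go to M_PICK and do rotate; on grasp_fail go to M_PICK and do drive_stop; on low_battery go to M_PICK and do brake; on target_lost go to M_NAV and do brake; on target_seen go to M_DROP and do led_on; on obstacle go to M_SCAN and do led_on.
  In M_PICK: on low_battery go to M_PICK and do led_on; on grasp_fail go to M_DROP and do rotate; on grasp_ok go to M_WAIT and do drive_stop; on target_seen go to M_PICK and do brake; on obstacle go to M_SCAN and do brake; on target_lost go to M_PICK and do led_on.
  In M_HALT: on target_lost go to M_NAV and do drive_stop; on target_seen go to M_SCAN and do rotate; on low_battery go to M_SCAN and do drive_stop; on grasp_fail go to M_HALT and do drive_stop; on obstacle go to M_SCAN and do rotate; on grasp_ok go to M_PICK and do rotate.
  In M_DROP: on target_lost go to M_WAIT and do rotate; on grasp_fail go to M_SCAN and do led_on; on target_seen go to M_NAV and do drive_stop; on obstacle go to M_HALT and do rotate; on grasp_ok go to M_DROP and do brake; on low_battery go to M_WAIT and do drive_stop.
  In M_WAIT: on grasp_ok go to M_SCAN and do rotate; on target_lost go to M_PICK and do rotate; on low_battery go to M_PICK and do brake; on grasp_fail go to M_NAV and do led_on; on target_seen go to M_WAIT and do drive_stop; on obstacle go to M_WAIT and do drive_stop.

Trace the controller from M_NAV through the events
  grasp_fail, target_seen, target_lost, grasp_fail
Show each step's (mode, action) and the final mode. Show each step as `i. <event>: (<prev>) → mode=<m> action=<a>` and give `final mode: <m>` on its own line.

1. grasp_fail: (M_NAV) → mode=M_PICK action=drive_stop
2. target_seen: (M_PICK) → mode=M_PICK action=brake
3. target_lost: (M_PICK) → mode=M_PICK action=led_on
4. grasp_fail: (M_PICK) → mode=M_DROP action=rotate

final mode: M_DROP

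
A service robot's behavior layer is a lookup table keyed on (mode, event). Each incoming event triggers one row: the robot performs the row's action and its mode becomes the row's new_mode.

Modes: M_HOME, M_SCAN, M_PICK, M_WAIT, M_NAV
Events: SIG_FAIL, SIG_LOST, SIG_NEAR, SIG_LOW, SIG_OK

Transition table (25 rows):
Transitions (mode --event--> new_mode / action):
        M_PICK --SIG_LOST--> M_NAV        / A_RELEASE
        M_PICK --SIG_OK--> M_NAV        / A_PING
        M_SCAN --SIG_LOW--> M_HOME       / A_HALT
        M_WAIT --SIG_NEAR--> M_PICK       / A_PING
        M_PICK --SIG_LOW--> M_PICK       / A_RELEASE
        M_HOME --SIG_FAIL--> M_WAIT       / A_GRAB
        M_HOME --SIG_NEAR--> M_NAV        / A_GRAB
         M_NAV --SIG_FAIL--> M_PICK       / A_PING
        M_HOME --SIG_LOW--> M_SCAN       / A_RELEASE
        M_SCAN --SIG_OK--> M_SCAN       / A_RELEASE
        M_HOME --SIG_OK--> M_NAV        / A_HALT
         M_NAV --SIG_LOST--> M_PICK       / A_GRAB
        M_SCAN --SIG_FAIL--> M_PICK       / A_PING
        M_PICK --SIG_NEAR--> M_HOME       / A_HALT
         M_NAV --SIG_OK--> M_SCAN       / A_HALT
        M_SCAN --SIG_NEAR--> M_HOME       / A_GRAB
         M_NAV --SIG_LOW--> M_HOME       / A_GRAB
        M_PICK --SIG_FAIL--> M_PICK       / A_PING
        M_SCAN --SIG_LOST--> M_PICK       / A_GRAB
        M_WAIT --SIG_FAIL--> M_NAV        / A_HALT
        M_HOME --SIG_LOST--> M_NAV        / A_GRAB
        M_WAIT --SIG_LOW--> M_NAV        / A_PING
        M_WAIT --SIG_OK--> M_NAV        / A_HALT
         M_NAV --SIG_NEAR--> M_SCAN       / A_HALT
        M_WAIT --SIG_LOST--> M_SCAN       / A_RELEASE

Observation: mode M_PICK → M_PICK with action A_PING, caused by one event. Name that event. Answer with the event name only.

SIG_FAIL

try SIG_FAIL: (M_PICK, SIG_FAIL) → (M_PICK, A_PING)  ← matches
try SIG_LOST: (M_PICK, SIG_LOST) → (M_NAV, A_RELEASE)
try SIG_NEAR: (M_PICK, SIG_NEAR) → (M_HOME, A_HALT)
try SIG_LOW: (M_PICK, SIG_LOW) → (M_PICK, A_RELEASE)
try SIG_OK: (M_PICK, SIG_OK) → (M_NAV, A_PING)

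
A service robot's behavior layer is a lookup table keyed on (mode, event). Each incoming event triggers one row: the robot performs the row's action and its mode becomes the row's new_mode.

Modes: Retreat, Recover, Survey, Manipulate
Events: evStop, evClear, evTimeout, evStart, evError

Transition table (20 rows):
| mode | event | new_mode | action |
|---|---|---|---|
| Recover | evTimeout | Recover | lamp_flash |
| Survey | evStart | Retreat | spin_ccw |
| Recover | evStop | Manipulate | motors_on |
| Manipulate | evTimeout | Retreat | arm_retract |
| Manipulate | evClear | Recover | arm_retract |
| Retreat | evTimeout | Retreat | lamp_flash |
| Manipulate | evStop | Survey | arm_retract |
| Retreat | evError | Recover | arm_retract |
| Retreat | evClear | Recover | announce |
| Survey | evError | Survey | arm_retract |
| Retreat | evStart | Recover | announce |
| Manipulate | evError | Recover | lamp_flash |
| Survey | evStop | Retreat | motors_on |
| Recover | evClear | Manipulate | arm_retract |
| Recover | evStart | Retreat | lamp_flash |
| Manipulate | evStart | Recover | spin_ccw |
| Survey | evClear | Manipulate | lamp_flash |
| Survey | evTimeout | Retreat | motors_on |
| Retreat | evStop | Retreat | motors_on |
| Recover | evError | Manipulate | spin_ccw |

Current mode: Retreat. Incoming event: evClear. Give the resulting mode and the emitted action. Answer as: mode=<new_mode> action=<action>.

current mode = Retreat; filter table to that mode:
  (Retreat, evTimeout) → (Retreat, lamp_flash)
  (Retreat, evError) → (Recover, arm_retract)
  (Retreat, evClear) → (Recover, announce)  ← event matches
  (Retreat, evStart) → (Recover, announce)
  (Retreat, evStop) → (Retreat, motors_on)
event = evClear selects (Recover, announce)

mode=Recover action=announce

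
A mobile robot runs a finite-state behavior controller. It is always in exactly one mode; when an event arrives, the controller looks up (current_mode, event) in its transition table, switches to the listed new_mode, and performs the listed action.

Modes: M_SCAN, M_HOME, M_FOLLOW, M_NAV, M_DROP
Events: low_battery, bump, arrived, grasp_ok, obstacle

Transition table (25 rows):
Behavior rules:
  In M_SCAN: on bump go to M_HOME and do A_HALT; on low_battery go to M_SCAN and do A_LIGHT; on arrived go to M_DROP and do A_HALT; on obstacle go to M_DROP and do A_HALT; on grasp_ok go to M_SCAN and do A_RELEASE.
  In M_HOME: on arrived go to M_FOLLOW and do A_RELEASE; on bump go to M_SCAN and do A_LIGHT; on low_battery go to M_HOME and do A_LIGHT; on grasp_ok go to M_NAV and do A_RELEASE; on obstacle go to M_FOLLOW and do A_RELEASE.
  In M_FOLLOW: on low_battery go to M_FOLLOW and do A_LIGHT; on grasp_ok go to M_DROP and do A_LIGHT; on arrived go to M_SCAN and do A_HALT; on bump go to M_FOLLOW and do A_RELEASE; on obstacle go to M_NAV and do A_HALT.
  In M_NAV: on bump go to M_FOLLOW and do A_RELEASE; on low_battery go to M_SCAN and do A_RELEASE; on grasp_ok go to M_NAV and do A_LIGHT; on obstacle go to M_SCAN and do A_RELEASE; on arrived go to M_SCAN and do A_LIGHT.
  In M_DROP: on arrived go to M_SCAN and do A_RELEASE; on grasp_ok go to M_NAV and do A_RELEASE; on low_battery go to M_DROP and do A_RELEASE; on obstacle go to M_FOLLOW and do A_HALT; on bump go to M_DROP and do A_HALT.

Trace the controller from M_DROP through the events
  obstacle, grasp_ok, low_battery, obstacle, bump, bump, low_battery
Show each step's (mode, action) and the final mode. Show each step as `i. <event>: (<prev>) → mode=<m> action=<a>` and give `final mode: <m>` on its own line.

final mode: M_FOLLOW

1. obstacle: (M_DROP) → mode=M_FOLLOW action=A_HALT
2. grasp_ok: (M_FOLLOW) → mode=M_DROP action=A_LIGHT
3. low_battery: (M_DROP) → mode=M_DROP action=A_RELEASE
4. obstacle: (M_DROP) → mode=M_FOLLOW action=A_HALT
5. bump: (M_FOLLOW) → mode=M_FOLLOW action=A_RELEASE
6. bump: (M_FOLLOW) → mode=M_FOLLOW action=A_RELEASE
7. low_battery: (M_FOLLOW) → mode=M_FOLLOW action=A_LIGHT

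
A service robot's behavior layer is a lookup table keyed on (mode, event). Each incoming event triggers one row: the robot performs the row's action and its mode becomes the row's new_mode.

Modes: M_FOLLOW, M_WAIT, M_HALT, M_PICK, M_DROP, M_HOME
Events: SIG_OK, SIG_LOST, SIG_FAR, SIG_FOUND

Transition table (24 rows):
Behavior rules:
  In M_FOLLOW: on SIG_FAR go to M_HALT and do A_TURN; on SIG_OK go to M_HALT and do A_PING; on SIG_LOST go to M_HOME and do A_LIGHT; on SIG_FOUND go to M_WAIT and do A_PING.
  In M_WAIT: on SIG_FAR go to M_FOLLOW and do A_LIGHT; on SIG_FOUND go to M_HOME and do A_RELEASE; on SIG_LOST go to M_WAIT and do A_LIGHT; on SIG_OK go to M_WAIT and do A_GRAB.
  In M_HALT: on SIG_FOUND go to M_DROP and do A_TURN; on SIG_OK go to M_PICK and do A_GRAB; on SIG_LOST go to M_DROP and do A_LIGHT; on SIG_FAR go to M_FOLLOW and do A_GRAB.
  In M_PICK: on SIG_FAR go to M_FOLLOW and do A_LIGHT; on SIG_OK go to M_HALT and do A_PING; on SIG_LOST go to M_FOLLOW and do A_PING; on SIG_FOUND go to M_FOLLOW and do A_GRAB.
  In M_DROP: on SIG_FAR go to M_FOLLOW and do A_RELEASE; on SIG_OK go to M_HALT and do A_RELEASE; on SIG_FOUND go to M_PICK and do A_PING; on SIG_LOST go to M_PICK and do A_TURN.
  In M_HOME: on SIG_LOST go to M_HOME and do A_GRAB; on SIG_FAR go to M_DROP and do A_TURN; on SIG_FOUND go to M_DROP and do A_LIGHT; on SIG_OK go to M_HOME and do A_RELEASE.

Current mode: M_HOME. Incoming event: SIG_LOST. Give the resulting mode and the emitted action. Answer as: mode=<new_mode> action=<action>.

mode=M_HOME action=A_GRAB

current mode = M_HOME; filter table to that mode:
  (M_HOME, SIG_LOST) → (M_HOME, A_GRAB)  ← event matches
  (M_HOME, SIG_FAR) → (M_DROP, A_TURN)
  (M_HOME, SIG_FOUND) → (M_DROP, A_LIGHT)
  (M_HOME, SIG_OK) → (M_HOME, A_RELEASE)
event = SIG_LOST selects (M_HOME, A_GRAB)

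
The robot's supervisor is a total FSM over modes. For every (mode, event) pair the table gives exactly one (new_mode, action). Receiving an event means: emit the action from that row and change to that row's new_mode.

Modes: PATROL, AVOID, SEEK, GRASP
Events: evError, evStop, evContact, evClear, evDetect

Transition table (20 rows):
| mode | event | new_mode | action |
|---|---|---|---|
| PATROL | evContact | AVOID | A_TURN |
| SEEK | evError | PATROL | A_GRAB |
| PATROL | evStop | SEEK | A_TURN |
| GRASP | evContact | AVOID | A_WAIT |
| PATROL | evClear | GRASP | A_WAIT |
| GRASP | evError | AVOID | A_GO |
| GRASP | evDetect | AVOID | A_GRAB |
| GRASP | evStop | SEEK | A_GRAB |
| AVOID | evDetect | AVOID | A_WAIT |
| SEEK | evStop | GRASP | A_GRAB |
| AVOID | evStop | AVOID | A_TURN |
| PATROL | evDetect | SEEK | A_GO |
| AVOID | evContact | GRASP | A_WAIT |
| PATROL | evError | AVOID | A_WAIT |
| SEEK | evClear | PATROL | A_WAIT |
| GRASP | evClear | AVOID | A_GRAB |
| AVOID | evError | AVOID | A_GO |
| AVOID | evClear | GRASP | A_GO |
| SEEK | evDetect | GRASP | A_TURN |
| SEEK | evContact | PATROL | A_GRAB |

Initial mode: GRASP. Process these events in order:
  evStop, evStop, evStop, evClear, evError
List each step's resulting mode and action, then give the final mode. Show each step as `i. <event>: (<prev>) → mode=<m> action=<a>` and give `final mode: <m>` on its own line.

1. evStop: (GRASP) → mode=SEEK action=A_GRAB
2. evStop: (SEEK) → mode=GRASP action=A_GRAB
3. evStop: (GRASP) → mode=SEEK action=A_GRAB
4. evClear: (SEEK) → mode=PATROL action=A_WAIT
5. evError: (PATROL) → mode=AVOID action=A_WAIT

final mode: AVOID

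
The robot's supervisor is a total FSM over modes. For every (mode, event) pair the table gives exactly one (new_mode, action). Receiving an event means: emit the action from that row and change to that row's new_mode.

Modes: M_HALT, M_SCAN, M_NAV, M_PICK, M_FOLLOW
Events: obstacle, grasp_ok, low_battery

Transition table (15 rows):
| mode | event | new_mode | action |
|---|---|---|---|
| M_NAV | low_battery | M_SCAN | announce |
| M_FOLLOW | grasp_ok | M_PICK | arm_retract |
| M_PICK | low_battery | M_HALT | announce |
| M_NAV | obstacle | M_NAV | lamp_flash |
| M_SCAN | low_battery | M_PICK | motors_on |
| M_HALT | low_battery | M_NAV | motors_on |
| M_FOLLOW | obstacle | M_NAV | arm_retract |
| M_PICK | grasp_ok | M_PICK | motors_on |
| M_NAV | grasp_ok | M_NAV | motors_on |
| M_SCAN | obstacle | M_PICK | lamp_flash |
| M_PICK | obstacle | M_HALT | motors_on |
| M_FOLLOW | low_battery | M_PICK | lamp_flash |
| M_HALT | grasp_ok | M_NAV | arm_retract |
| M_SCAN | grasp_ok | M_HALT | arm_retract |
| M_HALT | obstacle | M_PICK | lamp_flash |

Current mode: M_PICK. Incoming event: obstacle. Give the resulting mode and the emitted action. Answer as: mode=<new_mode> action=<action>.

current mode = M_PICK; filter table to that mode:
  (M_PICK, low_battery) → (M_HALT, announce)
  (M_PICK, grasp_ok) → (M_PICK, motors_on)
  (M_PICK, obstacle) → (M_HALT, motors_on)  ← event matches
event = obstacle selects (M_HALT, motors_on)

mode=M_HALT action=motors_on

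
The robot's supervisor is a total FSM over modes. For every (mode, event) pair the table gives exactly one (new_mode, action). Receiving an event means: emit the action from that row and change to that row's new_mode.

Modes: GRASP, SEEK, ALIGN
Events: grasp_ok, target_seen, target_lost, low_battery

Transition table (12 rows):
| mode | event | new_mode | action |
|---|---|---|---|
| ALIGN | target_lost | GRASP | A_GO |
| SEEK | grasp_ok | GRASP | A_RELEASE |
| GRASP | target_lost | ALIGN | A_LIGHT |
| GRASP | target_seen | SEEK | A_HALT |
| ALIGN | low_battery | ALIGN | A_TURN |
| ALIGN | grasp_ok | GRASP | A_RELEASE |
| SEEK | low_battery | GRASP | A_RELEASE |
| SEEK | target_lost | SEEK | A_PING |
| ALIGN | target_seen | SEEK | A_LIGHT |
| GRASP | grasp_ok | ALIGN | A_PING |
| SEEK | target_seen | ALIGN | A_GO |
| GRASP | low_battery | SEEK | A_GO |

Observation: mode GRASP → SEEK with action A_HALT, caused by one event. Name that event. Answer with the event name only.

try grasp_ok: (GRASP, grasp_ok) → (ALIGN, A_PING)
try target_seen: (GRASP, target_seen) → (SEEK, A_HALT)  ← matches
try target_lost: (GRASP, target_lost) → (ALIGN, A_LIGHT)
try low_battery: (GRASP, low_battery) → (SEEK, A_GO)

target_seen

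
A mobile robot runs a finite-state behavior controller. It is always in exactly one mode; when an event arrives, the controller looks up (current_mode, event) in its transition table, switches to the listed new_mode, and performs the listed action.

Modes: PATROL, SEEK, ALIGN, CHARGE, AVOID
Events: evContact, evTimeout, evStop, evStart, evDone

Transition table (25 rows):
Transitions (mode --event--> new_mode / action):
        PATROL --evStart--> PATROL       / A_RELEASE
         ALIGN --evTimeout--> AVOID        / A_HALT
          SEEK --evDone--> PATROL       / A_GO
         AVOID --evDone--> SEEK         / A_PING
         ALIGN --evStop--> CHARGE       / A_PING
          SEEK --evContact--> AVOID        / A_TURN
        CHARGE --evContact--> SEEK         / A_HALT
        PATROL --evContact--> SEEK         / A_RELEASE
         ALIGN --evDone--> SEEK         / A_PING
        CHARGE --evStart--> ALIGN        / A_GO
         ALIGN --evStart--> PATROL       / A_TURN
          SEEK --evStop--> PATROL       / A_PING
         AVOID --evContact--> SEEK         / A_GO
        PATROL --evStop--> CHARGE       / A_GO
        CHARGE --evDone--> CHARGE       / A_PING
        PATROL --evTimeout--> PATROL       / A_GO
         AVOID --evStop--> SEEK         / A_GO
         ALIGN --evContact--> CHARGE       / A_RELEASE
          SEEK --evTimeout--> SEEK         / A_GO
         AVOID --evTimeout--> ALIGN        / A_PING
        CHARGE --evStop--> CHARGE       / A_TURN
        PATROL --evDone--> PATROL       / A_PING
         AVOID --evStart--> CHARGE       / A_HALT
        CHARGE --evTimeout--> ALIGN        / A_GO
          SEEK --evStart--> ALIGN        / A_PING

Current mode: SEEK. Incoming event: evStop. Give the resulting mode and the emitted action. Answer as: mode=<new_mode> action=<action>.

mode=PATROL action=A_PING

current mode = SEEK; filter table to that mode:
  (SEEK, evDone) → (PATROL, A_GO)
  (SEEK, evContact) → (AVOID, A_TURN)
  (SEEK, evStop) → (PATROL, A_PING)  ← event matches
  (SEEK, evTimeout) → (SEEK, A_GO)
  (SEEK, evStart) → (ALIGN, A_PING)
event = evStop selects (PATROL, A_PING)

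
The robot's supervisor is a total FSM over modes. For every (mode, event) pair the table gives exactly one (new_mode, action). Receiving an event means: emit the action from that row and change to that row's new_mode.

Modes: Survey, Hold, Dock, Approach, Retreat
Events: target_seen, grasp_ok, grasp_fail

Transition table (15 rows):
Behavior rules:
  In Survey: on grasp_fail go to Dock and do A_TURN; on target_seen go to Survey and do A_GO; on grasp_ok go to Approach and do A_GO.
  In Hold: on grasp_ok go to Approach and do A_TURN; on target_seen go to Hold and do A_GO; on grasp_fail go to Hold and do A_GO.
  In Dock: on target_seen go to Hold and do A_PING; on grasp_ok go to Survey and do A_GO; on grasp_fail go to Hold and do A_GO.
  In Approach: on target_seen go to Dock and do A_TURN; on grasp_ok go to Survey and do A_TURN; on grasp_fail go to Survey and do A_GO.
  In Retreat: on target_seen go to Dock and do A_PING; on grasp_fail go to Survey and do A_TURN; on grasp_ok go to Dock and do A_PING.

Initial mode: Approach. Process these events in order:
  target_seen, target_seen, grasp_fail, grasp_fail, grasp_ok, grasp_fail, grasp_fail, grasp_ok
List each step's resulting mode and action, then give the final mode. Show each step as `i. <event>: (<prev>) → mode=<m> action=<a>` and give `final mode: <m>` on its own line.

final mode: Survey

1. target_seen: (Approach) → mode=Dock action=A_TURN
2. target_seen: (Dock) → mode=Hold action=A_PING
3. grasp_fail: (Hold) → mode=Hold action=A_GO
4. grasp_fail: (Hold) → mode=Hold action=A_GO
5. grasp_ok: (Hold) → mode=Approach action=A_TURN
6. grasp_fail: (Approach) → mode=Survey action=A_GO
7. grasp_fail: (Survey) → mode=Dock action=A_TURN
8. grasp_ok: (Dock) → mode=Survey action=A_GO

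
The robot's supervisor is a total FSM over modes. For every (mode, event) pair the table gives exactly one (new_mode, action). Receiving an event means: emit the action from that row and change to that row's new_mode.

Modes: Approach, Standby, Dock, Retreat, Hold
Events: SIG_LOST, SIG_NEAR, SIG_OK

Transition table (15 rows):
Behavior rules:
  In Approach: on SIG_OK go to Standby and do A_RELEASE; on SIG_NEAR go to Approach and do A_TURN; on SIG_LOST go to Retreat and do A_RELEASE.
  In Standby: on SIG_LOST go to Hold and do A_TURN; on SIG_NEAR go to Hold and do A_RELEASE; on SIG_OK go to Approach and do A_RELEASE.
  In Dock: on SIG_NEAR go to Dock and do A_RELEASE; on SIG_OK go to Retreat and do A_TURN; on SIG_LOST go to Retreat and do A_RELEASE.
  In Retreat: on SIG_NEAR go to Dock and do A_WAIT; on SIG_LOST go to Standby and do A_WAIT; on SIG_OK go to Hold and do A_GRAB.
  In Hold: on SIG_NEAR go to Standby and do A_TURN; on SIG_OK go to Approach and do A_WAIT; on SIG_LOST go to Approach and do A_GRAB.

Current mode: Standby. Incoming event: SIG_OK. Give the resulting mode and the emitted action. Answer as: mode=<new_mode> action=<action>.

mode=Approach action=A_RELEASE

current mode = Standby; filter table to that mode:
  (Standby, SIG_LOST) → (Hold, A_TURN)
  (Standby, SIG_NEAR) → (Hold, A_RELEASE)
  (Standby, SIG_OK) → (Approach, A_RELEASE)  ← event matches
event = SIG_OK selects (Approach, A_RELEASE)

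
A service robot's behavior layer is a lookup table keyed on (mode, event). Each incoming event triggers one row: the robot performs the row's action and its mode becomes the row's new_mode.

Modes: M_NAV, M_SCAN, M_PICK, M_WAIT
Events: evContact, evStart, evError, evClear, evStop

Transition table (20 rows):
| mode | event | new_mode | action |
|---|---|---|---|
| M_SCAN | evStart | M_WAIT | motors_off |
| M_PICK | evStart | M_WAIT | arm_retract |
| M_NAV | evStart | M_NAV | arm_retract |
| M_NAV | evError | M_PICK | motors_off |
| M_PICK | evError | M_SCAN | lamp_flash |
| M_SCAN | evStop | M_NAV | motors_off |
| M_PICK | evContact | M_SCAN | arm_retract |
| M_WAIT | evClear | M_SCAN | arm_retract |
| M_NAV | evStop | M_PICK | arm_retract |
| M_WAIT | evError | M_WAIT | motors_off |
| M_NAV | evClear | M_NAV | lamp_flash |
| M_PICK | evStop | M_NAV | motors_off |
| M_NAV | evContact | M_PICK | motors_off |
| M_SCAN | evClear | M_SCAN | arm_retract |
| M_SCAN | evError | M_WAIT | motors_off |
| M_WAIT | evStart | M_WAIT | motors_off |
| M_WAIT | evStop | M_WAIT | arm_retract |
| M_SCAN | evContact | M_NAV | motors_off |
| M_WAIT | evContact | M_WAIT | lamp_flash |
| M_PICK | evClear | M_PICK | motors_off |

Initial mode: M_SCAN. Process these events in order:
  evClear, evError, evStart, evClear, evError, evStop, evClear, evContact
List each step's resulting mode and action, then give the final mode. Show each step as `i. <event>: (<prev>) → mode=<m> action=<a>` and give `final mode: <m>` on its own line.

final mode: M_NAV

1. evClear: (M_SCAN) → mode=M_SCAN action=arm_retract
2. evError: (M_SCAN) → mode=M_WAIT action=motors_off
3. evStart: (M_WAIT) → mode=M_WAIT action=motors_off
4. evClear: (M_WAIT) → mode=M_SCAN action=arm_retract
5. evError: (M_SCAN) → mode=M_WAIT action=motors_off
6. evStop: (M_WAIT) → mode=M_WAIT action=arm_retract
7. evClear: (M_WAIT) → mode=M_SCAN action=arm_retract
8. evContact: (M_SCAN) → mode=M_NAV action=motors_off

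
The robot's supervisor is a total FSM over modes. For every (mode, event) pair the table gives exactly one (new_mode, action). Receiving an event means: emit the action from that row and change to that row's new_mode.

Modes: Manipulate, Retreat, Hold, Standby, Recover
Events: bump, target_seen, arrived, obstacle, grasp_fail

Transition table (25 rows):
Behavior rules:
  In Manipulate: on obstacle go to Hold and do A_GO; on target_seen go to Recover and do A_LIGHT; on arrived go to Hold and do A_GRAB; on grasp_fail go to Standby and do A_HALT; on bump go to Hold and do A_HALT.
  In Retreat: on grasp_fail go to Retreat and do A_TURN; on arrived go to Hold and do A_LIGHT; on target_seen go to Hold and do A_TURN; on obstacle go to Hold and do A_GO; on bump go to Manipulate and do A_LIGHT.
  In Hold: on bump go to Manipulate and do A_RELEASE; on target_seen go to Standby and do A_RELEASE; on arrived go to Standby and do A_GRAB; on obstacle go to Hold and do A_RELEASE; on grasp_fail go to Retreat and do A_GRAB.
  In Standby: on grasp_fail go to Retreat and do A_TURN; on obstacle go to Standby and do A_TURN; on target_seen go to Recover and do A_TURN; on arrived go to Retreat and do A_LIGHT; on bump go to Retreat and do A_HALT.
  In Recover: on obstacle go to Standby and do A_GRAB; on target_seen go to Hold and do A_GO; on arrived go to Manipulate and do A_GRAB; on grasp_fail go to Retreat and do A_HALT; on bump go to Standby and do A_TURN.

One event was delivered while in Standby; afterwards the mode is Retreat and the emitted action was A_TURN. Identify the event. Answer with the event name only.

try bump: (Standby, bump) → (Retreat, A_HALT)
try target_seen: (Standby, target_seen) → (Recover, A_TURN)
try arrived: (Standby, arrived) → (Retreat, A_LIGHT)
try obstacle: (Standby, obstacle) → (Standby, A_TURN)
try grasp_fail: (Standby, grasp_fail) → (Retreat, A_TURN)  ← matches

grasp_fail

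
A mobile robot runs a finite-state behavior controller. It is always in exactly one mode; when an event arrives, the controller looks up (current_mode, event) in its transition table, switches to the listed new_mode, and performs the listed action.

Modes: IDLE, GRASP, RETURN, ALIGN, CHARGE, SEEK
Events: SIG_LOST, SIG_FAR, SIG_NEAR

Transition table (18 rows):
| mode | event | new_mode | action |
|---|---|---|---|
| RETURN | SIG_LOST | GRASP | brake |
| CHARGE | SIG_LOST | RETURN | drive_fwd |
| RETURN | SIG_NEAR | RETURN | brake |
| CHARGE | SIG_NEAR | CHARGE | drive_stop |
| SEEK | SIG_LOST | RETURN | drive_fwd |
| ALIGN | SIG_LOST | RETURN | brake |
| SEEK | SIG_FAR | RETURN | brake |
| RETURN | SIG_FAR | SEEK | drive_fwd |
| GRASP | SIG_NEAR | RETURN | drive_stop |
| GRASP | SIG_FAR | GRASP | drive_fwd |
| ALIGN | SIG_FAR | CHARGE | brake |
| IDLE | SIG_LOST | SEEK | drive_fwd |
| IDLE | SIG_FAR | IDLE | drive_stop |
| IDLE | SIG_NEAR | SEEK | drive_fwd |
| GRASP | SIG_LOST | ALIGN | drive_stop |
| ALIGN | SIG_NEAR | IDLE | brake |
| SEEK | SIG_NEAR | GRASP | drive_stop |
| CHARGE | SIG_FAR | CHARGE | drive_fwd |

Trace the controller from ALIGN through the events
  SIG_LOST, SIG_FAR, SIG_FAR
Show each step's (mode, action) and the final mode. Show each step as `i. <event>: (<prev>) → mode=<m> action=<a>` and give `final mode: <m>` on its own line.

1. SIG_LOST: (ALIGN) → mode=RETURN action=brake
2. SIG_FAR: (RETURN) → mode=SEEK action=drive_fwd
3. SIG_FAR: (SEEK) → mode=RETURN action=brake

final mode: RETURN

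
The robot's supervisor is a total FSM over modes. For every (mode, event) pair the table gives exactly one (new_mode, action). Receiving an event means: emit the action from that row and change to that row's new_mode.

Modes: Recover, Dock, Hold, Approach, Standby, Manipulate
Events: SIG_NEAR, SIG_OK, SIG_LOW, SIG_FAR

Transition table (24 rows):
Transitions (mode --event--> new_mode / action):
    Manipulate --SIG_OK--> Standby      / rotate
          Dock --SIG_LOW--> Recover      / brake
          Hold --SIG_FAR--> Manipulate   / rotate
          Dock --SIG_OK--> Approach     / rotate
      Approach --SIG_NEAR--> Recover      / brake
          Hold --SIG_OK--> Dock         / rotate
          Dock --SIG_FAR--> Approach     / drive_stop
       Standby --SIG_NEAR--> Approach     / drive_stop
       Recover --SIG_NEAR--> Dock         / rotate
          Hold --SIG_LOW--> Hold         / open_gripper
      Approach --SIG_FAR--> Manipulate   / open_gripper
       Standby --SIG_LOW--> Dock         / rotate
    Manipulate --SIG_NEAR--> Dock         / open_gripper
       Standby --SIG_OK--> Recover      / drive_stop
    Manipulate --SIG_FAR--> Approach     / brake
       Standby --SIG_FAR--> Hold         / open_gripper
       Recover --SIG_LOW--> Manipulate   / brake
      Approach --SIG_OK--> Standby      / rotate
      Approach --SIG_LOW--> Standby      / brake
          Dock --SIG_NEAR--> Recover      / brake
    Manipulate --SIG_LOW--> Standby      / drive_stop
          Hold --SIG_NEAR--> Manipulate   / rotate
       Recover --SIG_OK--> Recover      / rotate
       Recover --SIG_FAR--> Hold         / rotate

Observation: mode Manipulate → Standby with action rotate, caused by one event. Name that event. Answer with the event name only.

SIG_OK

try SIG_NEAR: (Manipulate, SIG_NEAR) → (Dock, open_gripper)
try SIG_OK: (Manipulate, SIG_OK) → (Standby, rotate)  ← matches
try SIG_LOW: (Manipulate, SIG_LOW) → (Standby, drive_stop)
try SIG_FAR: (Manipulate, SIG_FAR) → (Approach, brake)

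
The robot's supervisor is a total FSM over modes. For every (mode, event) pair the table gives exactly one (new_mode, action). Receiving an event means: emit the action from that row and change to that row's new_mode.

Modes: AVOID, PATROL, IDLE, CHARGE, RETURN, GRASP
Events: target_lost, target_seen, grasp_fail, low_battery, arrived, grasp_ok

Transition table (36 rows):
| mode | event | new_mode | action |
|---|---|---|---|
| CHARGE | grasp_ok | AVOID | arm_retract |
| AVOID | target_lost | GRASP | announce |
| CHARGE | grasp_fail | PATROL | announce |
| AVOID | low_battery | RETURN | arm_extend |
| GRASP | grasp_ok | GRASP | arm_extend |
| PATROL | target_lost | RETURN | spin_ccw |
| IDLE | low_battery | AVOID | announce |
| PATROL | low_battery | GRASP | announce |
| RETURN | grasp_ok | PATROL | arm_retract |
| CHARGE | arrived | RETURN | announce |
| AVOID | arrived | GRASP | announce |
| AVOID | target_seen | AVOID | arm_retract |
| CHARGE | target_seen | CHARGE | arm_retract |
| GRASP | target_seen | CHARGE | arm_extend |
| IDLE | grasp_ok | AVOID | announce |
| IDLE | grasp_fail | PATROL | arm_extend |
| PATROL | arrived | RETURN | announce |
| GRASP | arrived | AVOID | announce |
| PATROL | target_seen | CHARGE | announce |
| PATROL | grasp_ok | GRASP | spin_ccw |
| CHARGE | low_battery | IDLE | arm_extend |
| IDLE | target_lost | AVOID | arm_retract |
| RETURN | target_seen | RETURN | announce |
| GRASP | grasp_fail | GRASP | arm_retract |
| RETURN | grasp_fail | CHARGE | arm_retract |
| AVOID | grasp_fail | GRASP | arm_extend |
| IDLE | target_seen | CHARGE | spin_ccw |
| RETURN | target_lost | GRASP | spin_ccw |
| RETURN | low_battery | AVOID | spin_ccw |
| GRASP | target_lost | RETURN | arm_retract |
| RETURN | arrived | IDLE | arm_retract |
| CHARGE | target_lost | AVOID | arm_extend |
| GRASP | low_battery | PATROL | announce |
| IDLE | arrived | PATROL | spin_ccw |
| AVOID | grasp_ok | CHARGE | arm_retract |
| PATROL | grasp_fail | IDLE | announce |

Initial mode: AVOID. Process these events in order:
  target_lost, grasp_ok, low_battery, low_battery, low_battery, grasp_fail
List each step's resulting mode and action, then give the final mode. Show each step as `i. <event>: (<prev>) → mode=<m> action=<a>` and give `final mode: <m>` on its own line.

final mode: IDLE

1. target_lost: (AVOID) → mode=GRASP action=announce
2. grasp_ok: (GRASP) → mode=GRASP action=arm_extend
3. low_battery: (GRASP) → mode=PATROL action=announce
4. low_battery: (PATROL) → mode=GRASP action=announce
5. low_battery: (GRASP) → mode=PATROL action=announce
6. grasp_fail: (PATROL) → mode=IDLE action=announce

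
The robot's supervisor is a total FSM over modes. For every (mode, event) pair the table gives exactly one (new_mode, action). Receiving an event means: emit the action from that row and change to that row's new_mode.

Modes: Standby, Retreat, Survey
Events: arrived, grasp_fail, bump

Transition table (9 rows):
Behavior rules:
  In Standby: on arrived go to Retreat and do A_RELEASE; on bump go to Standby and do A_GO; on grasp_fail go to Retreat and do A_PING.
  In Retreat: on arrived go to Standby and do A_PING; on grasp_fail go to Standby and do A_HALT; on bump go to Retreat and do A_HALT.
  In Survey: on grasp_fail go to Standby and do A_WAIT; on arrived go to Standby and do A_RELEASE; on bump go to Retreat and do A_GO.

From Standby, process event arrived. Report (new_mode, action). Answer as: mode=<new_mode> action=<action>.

mode=Retreat action=A_RELEASE

current mode = Standby; filter table to that mode:
  (Standby, arrived) → (Retreat, A_RELEASE)  ← event matches
  (Standby, bump) → (Standby, A_GO)
  (Standby, grasp_fail) → (Retreat, A_PING)
event = arrived selects (Retreat, A_RELEASE)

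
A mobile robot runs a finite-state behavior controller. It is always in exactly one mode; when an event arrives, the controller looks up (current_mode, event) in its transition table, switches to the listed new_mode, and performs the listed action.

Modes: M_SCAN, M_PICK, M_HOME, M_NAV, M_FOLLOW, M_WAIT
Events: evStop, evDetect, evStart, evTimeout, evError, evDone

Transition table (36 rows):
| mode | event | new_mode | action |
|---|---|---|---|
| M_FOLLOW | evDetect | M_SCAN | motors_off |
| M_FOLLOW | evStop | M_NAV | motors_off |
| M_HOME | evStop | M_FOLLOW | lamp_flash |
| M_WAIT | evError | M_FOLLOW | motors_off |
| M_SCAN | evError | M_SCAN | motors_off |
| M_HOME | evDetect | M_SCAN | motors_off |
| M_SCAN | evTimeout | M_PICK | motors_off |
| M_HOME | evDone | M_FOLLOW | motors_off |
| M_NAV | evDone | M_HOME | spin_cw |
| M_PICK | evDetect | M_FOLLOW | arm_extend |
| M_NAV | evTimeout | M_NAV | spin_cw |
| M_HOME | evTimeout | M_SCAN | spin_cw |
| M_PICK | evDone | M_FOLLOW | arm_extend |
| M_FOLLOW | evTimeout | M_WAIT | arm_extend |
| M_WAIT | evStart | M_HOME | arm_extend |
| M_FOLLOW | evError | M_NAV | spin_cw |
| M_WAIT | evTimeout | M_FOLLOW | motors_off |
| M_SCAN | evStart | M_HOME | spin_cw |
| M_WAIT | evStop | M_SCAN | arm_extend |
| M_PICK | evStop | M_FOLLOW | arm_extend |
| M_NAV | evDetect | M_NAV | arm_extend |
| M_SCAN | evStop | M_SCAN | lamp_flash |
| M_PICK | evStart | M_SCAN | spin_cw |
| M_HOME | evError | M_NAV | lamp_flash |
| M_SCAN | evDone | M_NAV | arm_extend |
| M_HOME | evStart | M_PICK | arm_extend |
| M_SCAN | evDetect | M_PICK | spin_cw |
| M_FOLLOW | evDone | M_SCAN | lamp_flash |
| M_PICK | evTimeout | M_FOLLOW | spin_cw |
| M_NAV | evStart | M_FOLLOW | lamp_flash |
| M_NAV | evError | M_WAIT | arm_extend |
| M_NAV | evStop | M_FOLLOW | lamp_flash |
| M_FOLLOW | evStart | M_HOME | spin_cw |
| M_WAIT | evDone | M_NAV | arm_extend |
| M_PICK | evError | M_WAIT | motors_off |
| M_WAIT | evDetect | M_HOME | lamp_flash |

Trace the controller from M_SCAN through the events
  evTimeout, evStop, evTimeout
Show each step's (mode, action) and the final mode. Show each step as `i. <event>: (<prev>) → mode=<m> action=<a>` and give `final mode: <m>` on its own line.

final mode: M_WAIT

1. evTimeout: (M_SCAN) → mode=M_PICK action=motors_off
2. evStop: (M_PICK) → mode=M_FOLLOW action=arm_extend
3. evTimeout: (M_FOLLOW) → mode=M_WAIT action=arm_extend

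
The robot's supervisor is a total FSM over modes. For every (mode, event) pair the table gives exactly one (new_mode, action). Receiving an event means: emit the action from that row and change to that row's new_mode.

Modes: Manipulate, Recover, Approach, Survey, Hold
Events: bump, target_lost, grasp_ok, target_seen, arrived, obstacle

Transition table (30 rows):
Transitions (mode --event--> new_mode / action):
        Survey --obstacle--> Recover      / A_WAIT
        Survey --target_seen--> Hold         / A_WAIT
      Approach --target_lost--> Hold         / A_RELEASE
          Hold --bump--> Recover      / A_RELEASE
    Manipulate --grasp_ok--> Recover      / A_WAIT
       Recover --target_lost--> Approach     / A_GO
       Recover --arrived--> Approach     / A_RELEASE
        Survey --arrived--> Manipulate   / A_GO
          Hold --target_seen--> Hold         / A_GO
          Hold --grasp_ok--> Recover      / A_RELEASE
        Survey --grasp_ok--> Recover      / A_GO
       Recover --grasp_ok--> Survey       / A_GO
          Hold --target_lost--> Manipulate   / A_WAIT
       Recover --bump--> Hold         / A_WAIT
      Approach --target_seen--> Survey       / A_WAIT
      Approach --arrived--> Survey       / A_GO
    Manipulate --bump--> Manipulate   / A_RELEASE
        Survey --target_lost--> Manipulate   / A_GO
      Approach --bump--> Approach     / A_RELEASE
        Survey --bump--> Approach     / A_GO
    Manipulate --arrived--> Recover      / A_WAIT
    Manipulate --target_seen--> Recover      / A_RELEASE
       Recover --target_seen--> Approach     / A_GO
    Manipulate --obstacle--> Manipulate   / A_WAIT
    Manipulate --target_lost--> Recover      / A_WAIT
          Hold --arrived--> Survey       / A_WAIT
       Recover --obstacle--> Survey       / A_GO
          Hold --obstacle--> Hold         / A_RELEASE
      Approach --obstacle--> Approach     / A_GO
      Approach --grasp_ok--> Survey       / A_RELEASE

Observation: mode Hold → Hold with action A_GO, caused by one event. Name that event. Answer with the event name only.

target_seen

try bump: (Hold, bump) → (Recover, A_RELEASE)
try target_lost: (Hold, target_lost) → (Manipulate, A_WAIT)
try grasp_ok: (Hold, grasp_ok) → (Recover, A_RELEASE)
try target_seen: (Hold, target_seen) → (Hold, A_GO)  ← matches
try arrived: (Hold, arrived) → (Survey, A_WAIT)
try obstacle: (Hold, obstacle) → (Hold, A_RELEASE)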